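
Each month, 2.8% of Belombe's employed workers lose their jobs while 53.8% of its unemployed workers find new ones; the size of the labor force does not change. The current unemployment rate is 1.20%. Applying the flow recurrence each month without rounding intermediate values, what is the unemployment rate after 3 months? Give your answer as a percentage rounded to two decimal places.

With a fixed labor force, u_{t+1} = u_t + s·(1−u_t) − f·u_t = u_t·(1−s−f) + s.
Here 1−s−f = 0.434 and s = 0.028.
u_1 = 0.012000 × 0.434 + 0.028 = 0.033208.
u_2 = 0.033208 × 0.434 + 0.028 = 0.042412.
u_3 = 0.042412 × 0.434 + 0.028 = 0.046407.

Unemployment rate after three months ≈ 4.64%.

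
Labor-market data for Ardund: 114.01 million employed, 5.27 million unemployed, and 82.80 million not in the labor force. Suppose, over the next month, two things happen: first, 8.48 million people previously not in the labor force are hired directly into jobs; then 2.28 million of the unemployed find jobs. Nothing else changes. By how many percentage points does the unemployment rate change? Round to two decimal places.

The unemployment rate changes by −2.08 percentage points.

Initially, labor force = 114.01 + 5.27 = 119.28 million, so u = 5.27/119.28 = 4.42%.
After the first change, employed and labor force both rise by 8.48; unemployed unchanged → E = 122.49, U = 5.27, labor force = 127.76 million.
After the second change, unemployed falls and employed rises by 2.28; labor force unchanged → E = 124.77, U = 2.99, labor force = 127.76 million.
New unemployment rate = 2.99 / 127.76 = 2.34%.
Change = 2.34% − 4.42% = −2.08 percentage points.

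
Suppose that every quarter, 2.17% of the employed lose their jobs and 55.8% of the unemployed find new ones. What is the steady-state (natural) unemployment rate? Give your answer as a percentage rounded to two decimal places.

Steady-state unemployment rate ≈ 3.74%.

At steady state the flows balance: s·E = f·U, so U/(E+U) = s/(s+f).
u* = 2.17 / (2.17 + 55.8) = 2.17 / 57.97 = 3.74%.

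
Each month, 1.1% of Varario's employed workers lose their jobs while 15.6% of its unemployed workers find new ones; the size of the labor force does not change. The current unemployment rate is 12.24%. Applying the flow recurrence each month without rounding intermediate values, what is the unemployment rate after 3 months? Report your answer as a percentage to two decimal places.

With a fixed labor force, u_{t+1} = u_t + s·(1−u_t) − f·u_t = u_t·(1−s−f) + s.
Here 1−s−f = 0.833 and s = 0.011.
u_1 = 0.122400 × 0.833 + 0.011 = 0.112959.
u_2 = 0.112959 × 0.833 + 0.011 = 0.105095.
u_3 = 0.105095 × 0.833 + 0.011 = 0.098544.

Unemployment rate after three months ≈ 9.85%.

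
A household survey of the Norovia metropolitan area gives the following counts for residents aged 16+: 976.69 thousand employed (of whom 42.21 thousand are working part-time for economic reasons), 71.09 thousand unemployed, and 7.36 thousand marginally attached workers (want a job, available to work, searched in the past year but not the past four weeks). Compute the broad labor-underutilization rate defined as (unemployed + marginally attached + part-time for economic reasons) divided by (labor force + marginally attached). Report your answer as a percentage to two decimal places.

Broad underutilization rate ≈ 11.44%.

Labor force = 976.69 + 71.09 = 1,047.78 thousand.
Numerator = 71.09 + 7.36 + 42.21 = 120.66 thousand.
Denominator = 1,047.78 + 7.36 = 1,055.14 thousand.
Broad rate = 120.66 / 1,055.14 = 11.44%.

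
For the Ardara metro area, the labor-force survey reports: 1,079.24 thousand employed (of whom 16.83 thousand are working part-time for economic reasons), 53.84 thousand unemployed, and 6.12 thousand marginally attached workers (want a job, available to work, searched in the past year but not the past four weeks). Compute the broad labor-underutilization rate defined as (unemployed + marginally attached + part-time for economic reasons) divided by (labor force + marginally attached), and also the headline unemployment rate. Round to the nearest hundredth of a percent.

Broad underutilization rate ≈ 6.74%; headline unemployment rate ≈ 4.75%.

Labor force = 1,079.24 + 53.84 = 1,133.08 thousand.
Numerator = 53.84 + 6.12 + 16.83 = 76.79 thousand.
Denominator = 1,133.08 + 6.12 = 1,139.20 thousand.
Broad rate = 76.79 / 1,139.20 = 6.74%.
Headline unemployment rate = 53.84 / 1,133.08 = 4.75%.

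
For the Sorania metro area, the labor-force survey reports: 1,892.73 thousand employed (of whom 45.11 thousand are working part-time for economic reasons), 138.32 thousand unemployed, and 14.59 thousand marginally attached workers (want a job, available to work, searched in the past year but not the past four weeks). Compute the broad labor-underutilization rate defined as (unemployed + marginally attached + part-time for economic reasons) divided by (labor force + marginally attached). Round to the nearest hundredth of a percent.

Broad underutilization rate ≈ 9.68%.

Labor force = 1,892.73 + 138.32 = 2,031.05 thousand.
Numerator = 138.32 + 14.59 + 45.11 = 198.02 thousand.
Denominator = 2,031.05 + 14.59 = 2,045.64 thousand.
Broad rate = 198.02 / 2,045.64 = 9.68%.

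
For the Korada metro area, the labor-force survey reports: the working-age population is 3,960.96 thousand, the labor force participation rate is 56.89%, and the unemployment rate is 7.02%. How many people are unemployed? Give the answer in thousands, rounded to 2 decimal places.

Labor force = 0.5689 × 3,960.96 = 2,253.39 thousand.
Unemployed = 0.0702 × 2,253.39 ≈ 158.19 thousand.

About 158.19 thousand are unemployed.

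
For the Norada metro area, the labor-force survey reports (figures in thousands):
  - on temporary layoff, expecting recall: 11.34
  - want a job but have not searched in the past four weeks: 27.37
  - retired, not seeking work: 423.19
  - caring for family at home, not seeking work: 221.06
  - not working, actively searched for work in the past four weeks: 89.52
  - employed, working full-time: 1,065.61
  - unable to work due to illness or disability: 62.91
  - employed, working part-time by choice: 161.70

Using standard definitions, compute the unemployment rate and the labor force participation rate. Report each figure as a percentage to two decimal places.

Unemployment rate ≈ 7.59%; labor force participation rate ≈ 64.39%.

Employed = 1,065.61 + 161.70 = 1,227.31 thousand.
Unemployed = 11.34 + 89.52 = 100.86 thousand (jobless and actively searching, or on temporary layoff).
Labor force = 1,227.31 + 100.86 = 1,328.17 thousand.
Not in labor force = 27.37 + 423.19 + 221.06 + 62.91 = 734.53 thousand (those not working and not actively searching are outside the labor force — including those who want a job but have given up searching).
Civilian working-age population = 1,328.17 + 734.53 = 2,062.70 thousand.
Unemployment rate = 100.86 / 1,328.17 = 7.59%.
Labor force participation rate = 1,328.17 / 2,062.70 = 64.39%.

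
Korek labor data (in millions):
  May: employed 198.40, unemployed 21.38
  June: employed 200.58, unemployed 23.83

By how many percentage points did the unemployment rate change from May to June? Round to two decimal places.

The unemployment rate changed by +0.89 percentage points.

May: labor force = 198.40 + 21.38 = 219.78; u = 21.38/219.78 = 9.73%.
June: labor force = 200.58 + 23.83 = 224.41; u = 23.83/224.41 = 10.62%.
Change = 10.62% − 9.73% = +0.89 pp.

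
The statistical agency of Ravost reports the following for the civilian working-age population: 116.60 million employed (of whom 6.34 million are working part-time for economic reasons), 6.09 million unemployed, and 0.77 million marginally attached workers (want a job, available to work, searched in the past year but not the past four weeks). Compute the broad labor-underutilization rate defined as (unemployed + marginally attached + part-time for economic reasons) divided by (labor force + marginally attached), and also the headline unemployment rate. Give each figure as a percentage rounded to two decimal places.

Broad underutilization rate ≈ 10.69%; headline unemployment rate ≈ 4.96%.

Labor force = 116.60 + 6.09 = 122.69 million.
Numerator = 6.09 + 0.77 + 6.34 = 13.20 million.
Denominator = 122.69 + 0.77 = 123.46 million.
Broad rate = 13.20 / 123.46 = 10.69%.
Headline unemployment rate = 6.09 / 122.69 = 4.96%.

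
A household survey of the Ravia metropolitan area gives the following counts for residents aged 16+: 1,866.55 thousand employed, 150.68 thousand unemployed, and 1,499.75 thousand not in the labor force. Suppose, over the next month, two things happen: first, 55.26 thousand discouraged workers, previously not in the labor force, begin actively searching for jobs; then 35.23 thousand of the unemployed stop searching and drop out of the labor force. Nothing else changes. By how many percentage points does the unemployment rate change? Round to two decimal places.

The unemployment rate changes by +0.91 percentage points.

Initially, labor force = 1,866.55 + 150.68 = 2,017.23 thousand, so u = 150.68/2,017.23 = 7.47%.
After the first change, unemployed and labor force both rise by 55.26 → E = 1,866.55, U = 205.94, labor force = 2,072.49 thousand.
After the second change, unemployed and labor force both fall by 35.23 → E = 1,866.55, U = 170.71, labor force = 2,037.26 thousand.
New unemployment rate = 170.71 / 2,037.26 = 8.38%.
Change = 8.38% − 7.47% = +0.91 percentage points.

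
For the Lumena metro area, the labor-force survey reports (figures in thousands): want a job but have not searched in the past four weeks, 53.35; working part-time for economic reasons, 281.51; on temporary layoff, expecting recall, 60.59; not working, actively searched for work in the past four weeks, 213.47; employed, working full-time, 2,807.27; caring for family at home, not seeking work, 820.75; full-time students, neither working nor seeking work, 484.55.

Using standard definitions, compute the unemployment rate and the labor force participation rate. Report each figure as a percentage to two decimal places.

Employed = 281.51 + 2,807.27 = 3,088.78 thousand (anyone who worked, including part-time for economic reasons, counts as employed).
Unemployed = 60.59 + 213.47 = 274.06 thousand (jobless and actively searching, or on temporary layoff).
Labor force = 3,088.78 + 274.06 = 3,362.84 thousand.
Not in labor force = 53.35 + 820.75 + 484.55 = 1,358.65 thousand (those not working and not actively searching are outside the labor force — including those who want a job but have given up searching).
Civilian working-age population = 3,362.84 + 1,358.65 = 4,721.49 thousand.
Unemployment rate = 274.06 / 3,362.84 = 8.15%.
Labor force participation rate = 3,362.84 / 4,721.49 = 71.22%.

Unemployment rate ≈ 8.15%; labor force participation rate ≈ 71.22%.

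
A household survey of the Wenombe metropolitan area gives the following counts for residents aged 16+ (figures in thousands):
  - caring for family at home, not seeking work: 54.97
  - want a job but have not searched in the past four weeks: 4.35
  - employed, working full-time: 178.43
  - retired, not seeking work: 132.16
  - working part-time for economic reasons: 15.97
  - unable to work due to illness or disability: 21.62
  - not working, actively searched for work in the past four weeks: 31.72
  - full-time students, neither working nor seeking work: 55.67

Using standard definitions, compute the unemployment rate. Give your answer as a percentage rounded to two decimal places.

Employed = 178.43 + 15.97 = 194.40 thousand (anyone who worked, including part-time for economic reasons, counts as employed).
Unemployed = 31.72 thousand.
Labor force = 194.40 + 31.72 = 226.12 thousand.
Unemployment rate = 31.72 / 226.12 = 14.03%.

Unemployment rate ≈ 14.03%.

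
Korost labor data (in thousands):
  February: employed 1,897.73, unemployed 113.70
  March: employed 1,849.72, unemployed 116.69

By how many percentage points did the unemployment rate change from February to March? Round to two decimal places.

The unemployment rate changed by +0.28 percentage points.

February: labor force = 1,897.73 + 113.70 = 2,011.43; u = 113.70/2,011.43 = 5.65%.
March: labor force = 1,849.72 + 116.69 = 1,966.41; u = 116.69/1,966.41 = 5.93%.
Change = 5.93% − 5.65% = +0.28 pp.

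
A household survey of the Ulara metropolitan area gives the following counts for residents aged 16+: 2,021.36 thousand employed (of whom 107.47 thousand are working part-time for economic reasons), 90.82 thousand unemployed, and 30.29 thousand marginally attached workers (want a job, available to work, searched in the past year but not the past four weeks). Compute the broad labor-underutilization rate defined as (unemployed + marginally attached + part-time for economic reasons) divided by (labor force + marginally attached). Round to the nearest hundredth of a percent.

Broad underutilization rate ≈ 10.67%.

Labor force = 2,021.36 + 90.82 = 2,112.18 thousand.
Numerator = 90.82 + 30.29 + 107.47 = 228.58 thousand.
Denominator = 2,112.18 + 30.29 = 2,142.47 thousand.
Broad rate = 228.58 / 2,142.47 = 10.67%.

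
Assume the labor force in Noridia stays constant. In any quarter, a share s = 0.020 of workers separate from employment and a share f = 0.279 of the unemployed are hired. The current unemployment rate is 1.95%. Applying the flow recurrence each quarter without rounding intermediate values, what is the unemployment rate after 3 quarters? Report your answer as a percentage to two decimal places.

Unemployment rate after three quarters ≈ 5.06%.

With a fixed labor force, u_{t+1} = u_t + s·(1−u_t) − f·u_t = u_t·(1−s−f) + s.
Here 1−s−f = 0.701 and s = 0.020.
u_1 = 0.019500 × 0.701 + 0.020 = 0.033669.
u_2 = 0.033669 × 0.701 + 0.020 = 0.043602.
u_3 = 0.043602 × 0.701 + 0.020 = 0.050565.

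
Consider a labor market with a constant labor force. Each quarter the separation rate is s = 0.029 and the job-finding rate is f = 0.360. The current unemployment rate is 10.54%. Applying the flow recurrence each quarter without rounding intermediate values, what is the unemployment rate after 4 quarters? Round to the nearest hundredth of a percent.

With a fixed labor force, u_{t+1} = u_t + s·(1−u_t) − f·u_t = u_t·(1−s−f) + s.
Here 1−s−f = 0.611 and s = 0.029.
u_1 = 0.105400 × 0.611 + 0.029 = 0.093399.
u_2 = 0.093399 × 0.611 + 0.029 = 0.086067.
u_3 = 0.086067 × 0.611 + 0.029 = 0.081587.
u_4 = 0.081587 × 0.611 + 0.029 = 0.078850.

Unemployment rate after four quarters ≈ 7.88%.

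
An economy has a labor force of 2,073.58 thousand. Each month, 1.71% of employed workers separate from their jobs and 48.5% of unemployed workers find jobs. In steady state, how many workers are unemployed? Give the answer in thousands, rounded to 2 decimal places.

About 70.62 thousand are unemployed in steady state.

Steady-state unemployment rate u* = s/(s+f) = 1.71/(1.71+48.5) = 0.034057.
Unemployed = u* × labor force = 0.034057 × 2,073.58 ≈ 70.62 thousand.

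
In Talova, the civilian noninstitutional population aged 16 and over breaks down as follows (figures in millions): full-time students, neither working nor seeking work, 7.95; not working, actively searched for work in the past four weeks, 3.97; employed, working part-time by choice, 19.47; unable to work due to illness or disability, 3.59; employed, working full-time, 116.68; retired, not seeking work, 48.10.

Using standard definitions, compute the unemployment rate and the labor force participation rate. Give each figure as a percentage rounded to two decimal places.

Unemployment rate ≈ 2.83%; labor force participation rate ≈ 70.14%.

Employed = 19.47 + 116.68 = 136.15 million.
Unemployed = 3.97 million.
Labor force = 136.15 + 3.97 = 140.12 million.
Not in labor force = 7.95 + 3.59 + 48.10 = 59.64 million (those not working and not actively searching are outside the labor force).
Civilian working-age population = 140.12 + 59.64 = 199.76 million.
Unemployment rate = 3.97 / 140.12 = 2.83%.
Labor force participation rate = 140.12 / 199.76 = 70.14%.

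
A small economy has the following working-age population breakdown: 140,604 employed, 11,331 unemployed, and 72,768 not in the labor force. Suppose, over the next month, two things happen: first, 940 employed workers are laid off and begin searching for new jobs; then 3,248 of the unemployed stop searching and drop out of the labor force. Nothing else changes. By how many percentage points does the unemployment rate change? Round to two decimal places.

The unemployment rate changes by −1.39 percentage points.

Initially, labor force = 140,604 + 11,331 = 151,935, so u = 11,331/151,935 = 7.46%.
After the first change, employed falls and unemployed rises by 940; labor force unchanged → E = 139,664, U = 12,271, labor force = 151,935.
After the second change, unemployed and labor force both fall by 3,248 → E = 139,664, U = 9,023, labor force = 148,687.
New unemployment rate = 9,023 / 148,687 = 6.07%.
Change = 6.07% − 7.46% = −1.39 percentage points.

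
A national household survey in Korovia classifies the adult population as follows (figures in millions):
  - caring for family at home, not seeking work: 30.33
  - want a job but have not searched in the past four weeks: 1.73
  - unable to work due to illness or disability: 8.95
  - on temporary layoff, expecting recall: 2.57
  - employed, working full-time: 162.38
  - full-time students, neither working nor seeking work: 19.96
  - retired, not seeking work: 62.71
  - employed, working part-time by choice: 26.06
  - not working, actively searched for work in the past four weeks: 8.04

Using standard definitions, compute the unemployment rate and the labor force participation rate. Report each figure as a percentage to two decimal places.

Unemployment rate ≈ 5.33%; labor force participation rate ≈ 61.68%.

Employed = 162.38 + 26.06 = 188.44 million.
Unemployed = 2.57 + 8.04 = 10.61 million (jobless and actively searching, or on temporary layoff).
Labor force = 188.44 + 10.61 = 199.05 million.
Not in labor force = 30.33 + 1.73 + 8.95 + 19.96 + 62.71 = 123.68 million (those not working and not actively searching are outside the labor force — including those who want a job but have given up searching).
Civilian working-age population = 199.05 + 123.68 = 322.73 million.
Unemployment rate = 10.61 / 199.05 = 5.33%.
Labor force participation rate = 199.05 / 322.73 = 61.68%.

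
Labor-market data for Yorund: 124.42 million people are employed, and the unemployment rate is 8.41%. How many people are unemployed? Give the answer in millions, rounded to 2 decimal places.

About 11.42 million are unemployed.

Let U be the number unemployed. The labor force is E + U, and U/(E+U) = 0.0841.
So U = 0.0841 × 124.42 / (1 − 0.0841) = 10.4637 / 0.9159 ≈ 11.42 million.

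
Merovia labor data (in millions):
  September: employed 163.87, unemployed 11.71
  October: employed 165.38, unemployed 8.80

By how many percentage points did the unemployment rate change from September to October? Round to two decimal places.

September: labor force = 163.87 + 11.71 = 175.58; u = 11.71/175.58 = 6.67%.
October: labor force = 165.38 + 8.80 = 174.18; u = 8.80/174.18 = 5.05%.
Change = 5.05% − 6.67% = −1.62 pp.

The unemployment rate changed by −1.62 percentage points.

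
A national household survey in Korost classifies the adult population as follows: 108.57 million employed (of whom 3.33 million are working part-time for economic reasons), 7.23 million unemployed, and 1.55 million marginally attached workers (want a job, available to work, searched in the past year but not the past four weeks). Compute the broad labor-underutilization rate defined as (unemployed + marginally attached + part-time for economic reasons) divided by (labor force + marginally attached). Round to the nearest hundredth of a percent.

Broad underutilization rate ≈ 10.32%.

Labor force = 108.57 + 7.23 = 115.80 million.
Numerator = 7.23 + 1.55 + 3.33 = 12.11 million.
Denominator = 115.80 + 1.55 = 117.35 million.
Broad rate = 12.11 / 117.35 = 10.32%.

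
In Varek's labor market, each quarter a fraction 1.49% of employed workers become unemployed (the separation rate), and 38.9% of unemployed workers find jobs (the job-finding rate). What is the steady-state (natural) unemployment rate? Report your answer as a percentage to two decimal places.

At steady state the flows balance: s·E = f·U, so U/(E+U) = s/(s+f).
u* = 1.49 / (1.49 + 38.9) = 1.49 / 40.39 = 3.69%.

Steady-state unemployment rate ≈ 3.69%.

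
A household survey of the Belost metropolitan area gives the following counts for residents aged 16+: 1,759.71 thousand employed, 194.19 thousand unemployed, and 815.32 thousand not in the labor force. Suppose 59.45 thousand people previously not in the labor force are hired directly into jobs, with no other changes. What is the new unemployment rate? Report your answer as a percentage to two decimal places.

New unemployment rate ≈ 9.65%.

Initially, labor force = 1,759.71 + 194.19 = 1,953.90 thousand, so u = 194.19/1,953.90 = 9.94%.
After the change, employed and labor force both rise by 59.45; unemployed unchanged → E = 1,819.16, U = 194.19, labor force = 2,013.35 thousand.
New unemployment rate = 194.19 / 2,013.35 = 9.65%.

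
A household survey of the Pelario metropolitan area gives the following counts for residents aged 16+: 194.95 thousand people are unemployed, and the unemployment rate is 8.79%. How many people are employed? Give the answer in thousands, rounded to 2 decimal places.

About 2,022.91 thousand are employed.

Labor force = U / u = 194.95 / 0.0879 ≈ 2,217.86 thousand.
Employed = labor force − unemployed = 2,217.86 − 194.95 = 2,022.91 thousand.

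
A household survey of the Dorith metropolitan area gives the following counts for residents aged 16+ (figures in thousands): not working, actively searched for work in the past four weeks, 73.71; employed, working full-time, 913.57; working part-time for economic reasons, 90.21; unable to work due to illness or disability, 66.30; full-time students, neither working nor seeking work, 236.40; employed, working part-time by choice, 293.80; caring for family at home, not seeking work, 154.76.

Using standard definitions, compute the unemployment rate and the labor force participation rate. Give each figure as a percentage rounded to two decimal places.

Unemployment rate ≈ 5.38%; labor force participation rate ≈ 74.99%.

Employed = 913.57 + 90.21 + 293.80 = 1,297.58 thousand (anyone who worked, including part-time for economic reasons, counts as employed).
Unemployed = 73.71 thousand.
Labor force = 1,297.58 + 73.71 = 1,371.29 thousand.
Not in labor force = 66.30 + 236.40 + 154.76 = 457.46 thousand (those not working and not actively searching are outside the labor force).
Civilian working-age population = 1,371.29 + 457.46 = 1,828.75 thousand.
Unemployment rate = 73.71 / 1,371.29 = 5.38%.
Labor force participation rate = 1,371.29 / 1,828.75 = 74.99%.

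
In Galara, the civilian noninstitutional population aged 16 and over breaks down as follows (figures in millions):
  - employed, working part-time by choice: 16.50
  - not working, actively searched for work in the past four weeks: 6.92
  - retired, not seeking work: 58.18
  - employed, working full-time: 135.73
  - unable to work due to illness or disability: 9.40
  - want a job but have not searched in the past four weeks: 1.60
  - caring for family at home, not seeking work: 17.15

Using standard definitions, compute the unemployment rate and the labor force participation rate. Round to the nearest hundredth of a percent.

Employed = 16.50 + 135.73 = 152.23 million.
Unemployed = 6.92 million.
Labor force = 152.23 + 6.92 = 159.15 million.
Not in labor force = 58.18 + 9.40 + 1.60 + 17.15 = 86.33 million (those not working and not actively searching are outside the labor force — including those who want a job but have given up searching).
Civilian working-age population = 159.15 + 86.33 = 245.48 million.
Unemployment rate = 6.92 / 159.15 = 4.35%.
Labor force participation rate = 159.15 / 245.48 = 64.83%.

Unemployment rate ≈ 4.35%; labor force participation rate ≈ 64.83%.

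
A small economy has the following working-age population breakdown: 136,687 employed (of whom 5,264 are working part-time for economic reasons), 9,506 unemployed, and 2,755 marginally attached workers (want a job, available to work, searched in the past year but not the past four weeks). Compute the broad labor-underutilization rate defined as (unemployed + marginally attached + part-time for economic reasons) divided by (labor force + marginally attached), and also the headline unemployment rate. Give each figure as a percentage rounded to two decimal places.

Labor force = 136,687 + 9,506 = 146,193.
Numerator = 9,506 + 2,755 + 5,264 = 17,525.
Denominator = 146,193 + 2,755 = 148,948.
Broad rate = 17,525 / 148,948 = 11.77%.
Headline unemployment rate = 9,506 / 146,193 = 6.50%.

Broad underutilization rate ≈ 11.77%; headline unemployment rate ≈ 6.50%.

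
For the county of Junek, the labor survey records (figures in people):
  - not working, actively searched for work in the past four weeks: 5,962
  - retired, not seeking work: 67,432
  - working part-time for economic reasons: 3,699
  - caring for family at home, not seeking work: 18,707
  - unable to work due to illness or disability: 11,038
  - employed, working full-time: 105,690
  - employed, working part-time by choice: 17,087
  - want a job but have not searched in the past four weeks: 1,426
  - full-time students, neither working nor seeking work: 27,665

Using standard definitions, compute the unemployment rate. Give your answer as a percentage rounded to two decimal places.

Employed = 3,699 + 105,690 + 17,087 = 126,476 (anyone who worked, including part-time for economic reasons, counts as employed).
Unemployed = 5,962.
Labor force = 126,476 + 5,962 = 132,438.
Unemployment rate = 5,962 / 132,438 = 4.50%.

Unemployment rate ≈ 4.50%.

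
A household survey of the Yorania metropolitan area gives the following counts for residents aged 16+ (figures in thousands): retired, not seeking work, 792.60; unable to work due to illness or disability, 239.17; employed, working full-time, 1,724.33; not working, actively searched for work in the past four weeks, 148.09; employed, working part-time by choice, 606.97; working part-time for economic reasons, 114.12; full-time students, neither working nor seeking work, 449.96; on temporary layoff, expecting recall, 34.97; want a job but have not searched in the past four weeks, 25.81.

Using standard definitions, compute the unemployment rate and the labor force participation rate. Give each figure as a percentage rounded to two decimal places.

Unemployment rate ≈ 6.96%; labor force participation rate ≈ 63.55%.

Employed = 1,724.33 + 606.97 + 114.12 = 2,445.42 thousand (anyone who worked, including part-time for economic reasons, counts as employed).
Unemployed = 148.09 + 34.97 = 183.06 thousand (jobless and actively searching, or on temporary layoff).
Labor force = 2,445.42 + 183.06 = 2,628.48 thousand.
Not in labor force = 792.60 + 239.17 + 449.96 + 25.81 = 1,507.54 thousand (those not working and not actively searching are outside the labor force — including those who want a job but have given up searching).
Civilian working-age population = 2,628.48 + 1,507.54 = 4,136.02 thousand.
Unemployment rate = 183.06 / 2,628.48 = 6.96%.
Labor force participation rate = 2,628.48 / 4,136.02 = 63.55%.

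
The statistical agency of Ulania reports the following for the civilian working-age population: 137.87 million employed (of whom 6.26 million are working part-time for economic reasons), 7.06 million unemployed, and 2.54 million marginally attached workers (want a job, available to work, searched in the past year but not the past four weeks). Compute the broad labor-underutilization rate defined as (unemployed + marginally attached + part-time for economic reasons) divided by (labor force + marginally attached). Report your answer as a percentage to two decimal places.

Labor force = 137.87 + 7.06 = 144.93 million.
Numerator = 7.06 + 2.54 + 6.26 = 15.86 million.
Denominator = 144.93 + 2.54 = 147.47 million.
Broad rate = 15.86 / 147.47 = 10.75%.

Broad underutilization rate ≈ 10.75%.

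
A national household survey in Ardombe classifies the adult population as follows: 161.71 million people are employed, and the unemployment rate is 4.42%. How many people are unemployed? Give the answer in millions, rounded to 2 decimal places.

About 7.48 million are unemployed.

Let U be the number unemployed. The labor force is E + U, and U/(E+U) = 0.0442.
So U = 0.0442 × 161.71 / (1 − 0.0442) = 7.1476 / 0.9558 ≈ 7.48 million.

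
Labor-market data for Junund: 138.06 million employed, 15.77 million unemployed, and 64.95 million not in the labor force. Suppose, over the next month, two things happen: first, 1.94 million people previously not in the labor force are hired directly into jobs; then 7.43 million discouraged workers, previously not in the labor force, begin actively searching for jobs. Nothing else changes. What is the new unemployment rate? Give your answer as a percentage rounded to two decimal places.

Initially, labor force = 138.06 + 15.77 = 153.83 million, so u = 15.77/153.83 = 10.25%.
After the first change, employed and labor force both rise by 1.94; unemployed unchanged → E = 140.00, U = 15.77, labor force = 155.77 million.
After the second change, unemployed and labor force both rise by 7.43 → E = 140.00, U = 23.20, labor force = 163.20 million.
New unemployment rate = 23.20 / 163.20 = 14.22%.

New unemployment rate ≈ 14.22%.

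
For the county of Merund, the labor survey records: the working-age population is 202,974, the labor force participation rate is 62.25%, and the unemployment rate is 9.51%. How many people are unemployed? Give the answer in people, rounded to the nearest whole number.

Labor force = 0.6225 × 202,974 = 126,351.
Unemployed = 0.0951 × 126,351 ≈ 12,016.

About 12,016 are unemployed.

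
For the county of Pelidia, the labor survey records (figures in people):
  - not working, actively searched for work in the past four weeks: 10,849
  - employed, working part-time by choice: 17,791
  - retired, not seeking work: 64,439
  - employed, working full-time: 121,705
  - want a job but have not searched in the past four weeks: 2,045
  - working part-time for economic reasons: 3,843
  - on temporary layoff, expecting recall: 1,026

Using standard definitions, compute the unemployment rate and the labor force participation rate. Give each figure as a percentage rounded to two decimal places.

Employed = 17,791 + 121,705 + 3,843 = 143,339 (anyone who worked, including part-time for economic reasons, counts as employed).
Unemployed = 10,849 + 1,026 = 11,875 (jobless and actively searching, or on temporary layoff).
Labor force = 143,339 + 11,875 = 155,214.
Not in labor force = 64,439 + 2,045 = 66,484 (those not working and not actively searching are outside the labor force — including those who want a job but have given up searching).
Civilian working-age population = 155,214 + 66,484 = 221,698.
Unemployment rate = 11,875 / 155,214 = 7.65%.
Labor force participation rate = 155,214 / 221,698 = 70.01%.

Unemployment rate ≈ 7.65%; labor force participation rate ≈ 70.01%.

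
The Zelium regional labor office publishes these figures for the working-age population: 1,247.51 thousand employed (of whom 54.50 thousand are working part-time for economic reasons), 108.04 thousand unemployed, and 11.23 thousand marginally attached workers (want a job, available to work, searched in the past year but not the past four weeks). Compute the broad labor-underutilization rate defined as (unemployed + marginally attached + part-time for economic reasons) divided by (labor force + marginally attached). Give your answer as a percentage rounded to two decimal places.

Labor force = 1,247.51 + 108.04 = 1,355.55 thousand.
Numerator = 108.04 + 11.23 + 54.50 = 173.77 thousand.
Denominator = 1,355.55 + 11.23 = 1,366.78 thousand.
Broad rate = 173.77 / 1,366.78 = 12.71%.

Broad underutilization rate ≈ 12.71%.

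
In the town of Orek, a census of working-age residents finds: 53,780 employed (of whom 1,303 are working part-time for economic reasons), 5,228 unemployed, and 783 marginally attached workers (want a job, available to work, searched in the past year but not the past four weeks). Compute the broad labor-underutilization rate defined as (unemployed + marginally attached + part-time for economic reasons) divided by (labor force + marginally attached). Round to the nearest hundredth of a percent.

Labor force = 53,780 + 5,228 = 59,008.
Numerator = 5,228 + 783 + 1,303 = 7,314.
Denominator = 59,008 + 783 = 59,791.
Broad rate = 7,314 / 59,791 = 12.23%.

Broad underutilization rate ≈ 12.23%.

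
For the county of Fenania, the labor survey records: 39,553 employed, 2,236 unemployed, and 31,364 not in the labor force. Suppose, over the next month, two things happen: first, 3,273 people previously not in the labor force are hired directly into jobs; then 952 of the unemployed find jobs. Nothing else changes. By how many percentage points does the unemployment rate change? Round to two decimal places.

The unemployment rate changes by −2.50 percentage points.

Initially, labor force = 39,553 + 2,236 = 41,789, so u = 2,236/41,789 = 5.35%.
After the first change, employed and labor force both rise by 3,273; unemployed unchanged → E = 42,826, U = 2,236, labor force = 45,062.
After the second change, unemployed falls and employed rises by 952; labor force unchanged → E = 43,778, U = 1,284, labor force = 45,062.
New unemployment rate = 1,284 / 45,062 = 2.85%.
Change = 2.85% − 5.35% = −2.50 percentage points.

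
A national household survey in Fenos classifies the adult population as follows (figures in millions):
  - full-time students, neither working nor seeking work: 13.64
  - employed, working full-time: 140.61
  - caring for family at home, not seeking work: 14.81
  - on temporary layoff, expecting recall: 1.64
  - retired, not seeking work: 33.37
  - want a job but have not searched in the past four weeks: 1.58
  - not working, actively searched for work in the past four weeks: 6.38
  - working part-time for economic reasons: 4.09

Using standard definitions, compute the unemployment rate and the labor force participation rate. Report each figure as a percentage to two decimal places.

Employed = 140.61 + 4.09 = 144.70 million (anyone who worked, including part-time for economic reasons, counts as employed).
Unemployed = 1.64 + 6.38 = 8.02 million (jobless and actively searching, or on temporary layoff).
Labor force = 144.70 + 8.02 = 152.72 million.
Not in labor force = 13.64 + 14.81 + 33.37 + 1.58 = 63.40 million (those not working and not actively searching are outside the labor force — including those who want a job but have given up searching).
Civilian working-age population = 152.72 + 63.40 = 216.12 million.
Unemployment rate = 8.02 / 152.72 = 5.25%.
Labor force participation rate = 152.72 / 216.12 = 70.66%.

Unemployment rate ≈ 5.25%; labor force participation rate ≈ 70.66%.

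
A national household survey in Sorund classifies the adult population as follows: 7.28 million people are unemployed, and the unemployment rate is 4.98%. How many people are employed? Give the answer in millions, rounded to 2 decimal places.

About 138.90 million are employed.

Labor force = U / u = 7.28 / 0.0498 ≈ 146.18 million.
Employed = labor force − unemployed = 146.18 − 7.28 = 138.90 million.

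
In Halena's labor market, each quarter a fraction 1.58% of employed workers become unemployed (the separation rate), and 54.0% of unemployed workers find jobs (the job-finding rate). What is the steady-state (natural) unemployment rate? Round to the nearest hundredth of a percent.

At steady state the flows balance: s·E = f·U, so U/(E+U) = s/(s+f).
u* = 1.58 / (1.58 + 54.0) = 1.58 / 55.58 = 2.84%.

Steady-state unemployment rate ≈ 2.84%.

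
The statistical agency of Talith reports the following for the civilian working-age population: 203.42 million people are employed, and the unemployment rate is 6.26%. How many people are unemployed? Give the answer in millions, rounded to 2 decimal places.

About 13.58 million are unemployed.

Let U be the number unemployed. The labor force is E + U, and U/(E+U) = 0.0626.
So U = 0.0626 × 203.42 / (1 − 0.0626) = 12.7341 / 0.9374 ≈ 13.58 million.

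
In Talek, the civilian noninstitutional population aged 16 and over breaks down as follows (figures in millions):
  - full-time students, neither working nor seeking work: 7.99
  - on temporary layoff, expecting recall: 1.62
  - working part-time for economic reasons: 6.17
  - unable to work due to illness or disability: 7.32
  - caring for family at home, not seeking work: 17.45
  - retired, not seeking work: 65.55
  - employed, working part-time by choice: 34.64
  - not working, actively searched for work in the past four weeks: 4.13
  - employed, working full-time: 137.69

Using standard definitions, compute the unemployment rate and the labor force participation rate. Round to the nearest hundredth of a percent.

Unemployment rate ≈ 3.12%; labor force participation rate ≈ 65.21%.

Employed = 6.17 + 34.64 + 137.69 = 178.50 million (anyone who worked, including part-time for economic reasons, counts as employed).
Unemployed = 1.62 + 4.13 = 5.75 million (jobless and actively searching, or on temporary layoff).
Labor force = 178.50 + 5.75 = 184.25 million.
Not in labor force = 7.99 + 7.32 + 17.45 + 65.55 = 98.31 million (those not working and not actively searching are outside the labor force).
Civilian working-age population = 184.25 + 98.31 = 282.56 million.
Unemployment rate = 5.75 / 184.25 = 3.12%.
Labor force participation rate = 184.25 / 282.56 = 65.21%.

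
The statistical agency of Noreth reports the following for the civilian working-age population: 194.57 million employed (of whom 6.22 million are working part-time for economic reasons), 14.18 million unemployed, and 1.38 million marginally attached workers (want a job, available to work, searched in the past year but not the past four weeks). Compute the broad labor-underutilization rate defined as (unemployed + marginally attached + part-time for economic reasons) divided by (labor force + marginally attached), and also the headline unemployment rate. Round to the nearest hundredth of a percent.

Labor force = 194.57 + 14.18 = 208.75 million.
Numerator = 14.18 + 1.38 + 6.22 = 21.78 million.
Denominator = 208.75 + 1.38 = 210.13 million.
Broad rate = 21.78 / 210.13 = 10.37%.
Headline unemployment rate = 14.18 / 208.75 = 6.79%.

Broad underutilization rate ≈ 10.37%; headline unemployment rate ≈ 6.79%.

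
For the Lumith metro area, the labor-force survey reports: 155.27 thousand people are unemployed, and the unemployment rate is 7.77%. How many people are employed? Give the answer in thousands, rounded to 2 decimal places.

Labor force = U / u = 155.27 / 0.0777 ≈ 1,998.33 thousand.
Employed = labor force − unemployed = 1,998.33 − 155.27 = 1,843.06 thousand.

About 1,843.06 thousand are employed.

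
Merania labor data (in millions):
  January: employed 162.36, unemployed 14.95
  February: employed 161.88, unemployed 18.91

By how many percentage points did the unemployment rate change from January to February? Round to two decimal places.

January: labor force = 162.36 + 14.95 = 177.31; u = 14.95/177.31 = 8.43%.
February: labor force = 161.88 + 18.91 = 180.79; u = 18.91/180.79 = 10.46%.
Change = 10.46% − 8.43% = +2.03 pp.

The unemployment rate changed by +2.03 percentage points.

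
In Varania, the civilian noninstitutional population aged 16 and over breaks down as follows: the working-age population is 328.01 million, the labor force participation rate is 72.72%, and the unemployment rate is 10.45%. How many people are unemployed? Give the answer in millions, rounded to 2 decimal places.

About 24.93 million are unemployed.

Labor force = 0.7272 × 328.01 = 238.53 million.
Unemployed = 0.1045 × 238.53 ≈ 24.93 million.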